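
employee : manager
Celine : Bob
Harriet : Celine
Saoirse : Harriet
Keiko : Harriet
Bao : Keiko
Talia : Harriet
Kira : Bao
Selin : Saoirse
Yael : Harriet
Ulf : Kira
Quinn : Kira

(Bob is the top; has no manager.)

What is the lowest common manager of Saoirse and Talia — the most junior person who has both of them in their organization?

Harriet

Saoirse's chain of managers is Harriet, Celine, Bob. Talia's chain of managers is Harriet, Celine, Bob. The first manager that appears in both chains is Harriet.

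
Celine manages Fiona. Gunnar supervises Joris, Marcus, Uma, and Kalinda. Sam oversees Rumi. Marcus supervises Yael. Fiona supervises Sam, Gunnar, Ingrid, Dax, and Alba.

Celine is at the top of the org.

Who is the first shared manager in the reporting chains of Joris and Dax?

Joris's chain of managers is Gunnar, Fiona, Celine. Dax's chain of managers is Fiona, Celine. The first manager that appears in both chains is Fiona.

Fiona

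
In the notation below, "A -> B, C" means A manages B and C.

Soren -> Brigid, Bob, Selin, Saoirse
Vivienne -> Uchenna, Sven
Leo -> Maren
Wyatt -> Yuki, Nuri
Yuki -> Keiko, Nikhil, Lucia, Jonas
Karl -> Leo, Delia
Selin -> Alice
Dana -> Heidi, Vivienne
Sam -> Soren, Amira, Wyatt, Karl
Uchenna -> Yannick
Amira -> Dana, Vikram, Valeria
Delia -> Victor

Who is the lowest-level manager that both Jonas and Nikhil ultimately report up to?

Yuki

Jonas's chain of managers is Yuki, Wyatt, Sam. Nikhil's chain of managers is Yuki, Wyatt, Sam. The first manager that appears in both chains is Yuki.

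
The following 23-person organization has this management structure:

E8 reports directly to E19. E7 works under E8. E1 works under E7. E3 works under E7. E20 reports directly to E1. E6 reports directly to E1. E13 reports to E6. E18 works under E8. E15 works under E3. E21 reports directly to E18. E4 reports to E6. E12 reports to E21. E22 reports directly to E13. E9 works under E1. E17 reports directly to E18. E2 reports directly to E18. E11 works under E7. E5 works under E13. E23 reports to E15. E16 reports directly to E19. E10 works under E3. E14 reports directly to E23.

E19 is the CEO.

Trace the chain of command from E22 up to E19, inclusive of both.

E22 -> E13 -> E6 -> E1 -> E7 -> E8 -> E19

E22 reports to E13. E13 reports to E6. E6 reports to E1. E1 reports to E7. E7 reports to E8. E8 reports to E19. E19 is at the top.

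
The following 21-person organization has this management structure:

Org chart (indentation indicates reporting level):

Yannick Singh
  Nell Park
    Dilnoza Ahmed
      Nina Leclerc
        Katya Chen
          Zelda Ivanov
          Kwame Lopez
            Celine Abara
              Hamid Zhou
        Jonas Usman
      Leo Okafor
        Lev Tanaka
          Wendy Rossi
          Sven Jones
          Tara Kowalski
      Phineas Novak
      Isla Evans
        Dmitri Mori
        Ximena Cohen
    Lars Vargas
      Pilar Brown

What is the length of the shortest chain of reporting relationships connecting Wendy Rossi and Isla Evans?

4

Wendy Rossi is 3 levels below Dilnoza Ahmed, and Isla Evans is 1 level below Dilnoza Ahmed (their lowest common manager). The shortest path runs up from Wendy Rossi to Dilnoza Ahmed and back down to Isla Evans: 3 + 1 = 4 links.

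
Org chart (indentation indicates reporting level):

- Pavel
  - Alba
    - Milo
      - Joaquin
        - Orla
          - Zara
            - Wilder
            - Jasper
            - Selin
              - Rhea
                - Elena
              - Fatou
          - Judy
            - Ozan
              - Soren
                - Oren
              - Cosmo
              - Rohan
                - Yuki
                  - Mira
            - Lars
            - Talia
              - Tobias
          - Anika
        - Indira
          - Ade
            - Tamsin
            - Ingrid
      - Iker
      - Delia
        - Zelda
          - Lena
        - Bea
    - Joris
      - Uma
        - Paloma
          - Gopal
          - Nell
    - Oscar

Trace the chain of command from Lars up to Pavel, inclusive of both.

Lars -> Judy -> Orla -> Joaquin -> Milo -> Alba -> Pavel

Lars reports to Judy. Judy reports to Orla. Orla reports to Joaquin. Joaquin reports to Milo. Milo reports to Alba. Alba reports to Pavel. Pavel is at the top.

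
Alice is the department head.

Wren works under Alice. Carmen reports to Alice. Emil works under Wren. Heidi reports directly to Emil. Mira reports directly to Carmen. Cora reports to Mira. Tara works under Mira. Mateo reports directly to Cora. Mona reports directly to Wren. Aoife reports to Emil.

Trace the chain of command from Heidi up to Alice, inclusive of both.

Heidi reports to Emil. Emil reports to Wren. Wren reports to Alice. Alice is at the top.

Heidi -> Emil -> Wren -> Alice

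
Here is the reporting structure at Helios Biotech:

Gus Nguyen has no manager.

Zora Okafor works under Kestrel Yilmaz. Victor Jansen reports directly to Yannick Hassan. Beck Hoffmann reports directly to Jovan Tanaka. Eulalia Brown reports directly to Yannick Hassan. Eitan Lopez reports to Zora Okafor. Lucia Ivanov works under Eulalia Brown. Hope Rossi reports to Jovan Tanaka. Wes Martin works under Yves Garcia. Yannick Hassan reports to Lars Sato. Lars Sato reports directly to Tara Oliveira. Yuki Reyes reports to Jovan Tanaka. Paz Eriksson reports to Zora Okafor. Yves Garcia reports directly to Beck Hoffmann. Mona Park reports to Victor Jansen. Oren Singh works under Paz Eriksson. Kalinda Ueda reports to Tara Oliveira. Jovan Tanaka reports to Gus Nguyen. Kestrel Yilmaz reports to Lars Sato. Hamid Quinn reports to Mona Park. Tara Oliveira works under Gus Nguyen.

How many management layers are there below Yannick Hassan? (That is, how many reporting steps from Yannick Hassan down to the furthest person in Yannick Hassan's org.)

The longest chain under Yannick Hassan runs Yannick Hassan → Victor Jansen → Mona Park → Hamid Quinn, which is 3 levels below Yannick Hassan.

3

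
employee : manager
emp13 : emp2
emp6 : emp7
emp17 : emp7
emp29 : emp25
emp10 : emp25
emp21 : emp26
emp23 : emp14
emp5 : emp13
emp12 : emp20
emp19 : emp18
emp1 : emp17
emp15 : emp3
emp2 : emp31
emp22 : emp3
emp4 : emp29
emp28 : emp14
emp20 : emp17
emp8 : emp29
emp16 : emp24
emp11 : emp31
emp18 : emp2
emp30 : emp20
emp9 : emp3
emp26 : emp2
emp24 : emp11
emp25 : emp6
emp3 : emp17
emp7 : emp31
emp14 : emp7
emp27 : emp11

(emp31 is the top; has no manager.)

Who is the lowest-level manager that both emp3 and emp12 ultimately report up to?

emp17

emp3's chain of managers is emp17, emp7, emp31. emp12's chain of managers is emp20, emp17, emp7, emp31. The first manager that appears in both chains is emp17.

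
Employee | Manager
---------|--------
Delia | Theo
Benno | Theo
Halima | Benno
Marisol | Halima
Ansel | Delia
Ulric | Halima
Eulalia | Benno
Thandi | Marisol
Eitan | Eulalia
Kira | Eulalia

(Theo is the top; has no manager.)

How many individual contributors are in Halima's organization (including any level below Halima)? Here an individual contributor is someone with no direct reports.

2

The people in Halima's organization with no one reporting to them are Ulric, Thandi. That is 2.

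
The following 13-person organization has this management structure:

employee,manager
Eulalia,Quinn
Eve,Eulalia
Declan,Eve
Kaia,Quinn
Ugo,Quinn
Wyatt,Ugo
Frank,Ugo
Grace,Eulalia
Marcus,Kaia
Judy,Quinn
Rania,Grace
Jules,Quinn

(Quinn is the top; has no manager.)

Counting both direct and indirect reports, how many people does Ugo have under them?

Ugo directly manages Wyatt, Frank. Wyatt has no reports. Frank has no reports. So Ugo's organization is 2 direct reports plus everyone under them: 1 + 1 = 2.

2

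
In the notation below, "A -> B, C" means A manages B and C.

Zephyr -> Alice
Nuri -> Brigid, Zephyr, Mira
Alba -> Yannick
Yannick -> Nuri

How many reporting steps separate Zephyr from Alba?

3

Chain from Zephyr up to Alba: Zephyr → Nuri → Yannick → Alba. That is 3 steps up, so Zephyr is 3 levels below Alba.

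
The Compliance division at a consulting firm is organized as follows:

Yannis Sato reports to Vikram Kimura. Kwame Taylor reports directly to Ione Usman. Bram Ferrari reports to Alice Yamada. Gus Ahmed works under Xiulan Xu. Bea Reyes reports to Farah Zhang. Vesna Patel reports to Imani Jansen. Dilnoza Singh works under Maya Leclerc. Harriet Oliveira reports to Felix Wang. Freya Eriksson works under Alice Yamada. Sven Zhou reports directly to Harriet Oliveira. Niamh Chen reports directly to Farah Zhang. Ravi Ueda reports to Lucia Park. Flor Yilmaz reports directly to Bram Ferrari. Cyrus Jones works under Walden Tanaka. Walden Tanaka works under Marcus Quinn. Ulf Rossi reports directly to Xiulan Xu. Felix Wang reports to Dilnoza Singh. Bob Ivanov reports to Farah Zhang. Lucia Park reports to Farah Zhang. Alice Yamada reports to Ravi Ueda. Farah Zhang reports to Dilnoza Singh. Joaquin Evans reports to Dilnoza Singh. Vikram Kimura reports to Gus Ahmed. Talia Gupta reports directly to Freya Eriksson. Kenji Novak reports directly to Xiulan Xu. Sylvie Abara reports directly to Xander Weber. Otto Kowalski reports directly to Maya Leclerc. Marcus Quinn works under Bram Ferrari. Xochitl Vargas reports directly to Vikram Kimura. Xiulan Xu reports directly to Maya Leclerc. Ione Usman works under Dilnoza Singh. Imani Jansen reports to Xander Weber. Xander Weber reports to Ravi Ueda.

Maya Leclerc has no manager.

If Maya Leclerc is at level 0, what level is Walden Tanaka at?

Chain from Walden Tanaka up to Maya Leclerc: Walden Tanaka → Marcus Quinn → Bram Ferrari → Alice Yamada → Ravi Ueda → Lucia Park → Farah Zhang → Dilnoza Singh → Maya Leclerc. That is 8 steps up, so Walden Tanaka is 8 levels below Maya Leclerc.

8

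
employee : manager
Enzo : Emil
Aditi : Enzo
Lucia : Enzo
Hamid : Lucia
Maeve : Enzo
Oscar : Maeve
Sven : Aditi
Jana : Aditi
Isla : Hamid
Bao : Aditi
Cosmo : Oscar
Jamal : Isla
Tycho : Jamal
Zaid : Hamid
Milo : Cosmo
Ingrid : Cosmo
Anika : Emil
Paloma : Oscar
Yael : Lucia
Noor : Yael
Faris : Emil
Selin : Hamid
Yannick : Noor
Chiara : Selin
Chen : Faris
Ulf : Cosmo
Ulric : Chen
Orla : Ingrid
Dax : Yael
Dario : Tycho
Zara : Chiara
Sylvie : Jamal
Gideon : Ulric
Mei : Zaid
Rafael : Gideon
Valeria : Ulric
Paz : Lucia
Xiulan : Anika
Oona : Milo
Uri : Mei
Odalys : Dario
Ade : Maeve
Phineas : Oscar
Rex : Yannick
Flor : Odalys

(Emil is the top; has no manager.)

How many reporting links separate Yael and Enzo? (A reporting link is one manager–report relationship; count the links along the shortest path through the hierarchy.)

2

Yael is in Enzo's organization: the chain from Yael up to Enzo is Yael → Lucia → Enzo, which is 2 links.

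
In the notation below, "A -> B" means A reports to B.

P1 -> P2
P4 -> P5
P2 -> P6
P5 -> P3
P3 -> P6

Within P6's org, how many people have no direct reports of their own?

2

The people in P6's organization with no one reporting to them are P1, P4. That is 2.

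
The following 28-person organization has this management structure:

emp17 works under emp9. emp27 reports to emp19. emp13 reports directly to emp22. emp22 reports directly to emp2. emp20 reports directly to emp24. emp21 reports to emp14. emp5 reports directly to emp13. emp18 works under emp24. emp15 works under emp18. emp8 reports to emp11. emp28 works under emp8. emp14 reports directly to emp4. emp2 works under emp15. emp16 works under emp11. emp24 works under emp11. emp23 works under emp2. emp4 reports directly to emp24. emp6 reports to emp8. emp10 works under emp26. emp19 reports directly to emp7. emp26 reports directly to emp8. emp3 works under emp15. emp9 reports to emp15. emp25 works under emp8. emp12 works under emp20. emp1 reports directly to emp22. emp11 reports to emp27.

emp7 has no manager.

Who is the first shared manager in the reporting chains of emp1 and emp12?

emp1's chain of managers is emp22, emp2, emp15, emp18, emp24, emp11, emp27, emp19, emp7. emp12's chain of managers is emp20, emp24, emp11, emp27, emp19, emp7. The first manager that appears in both chains is emp24.

emp24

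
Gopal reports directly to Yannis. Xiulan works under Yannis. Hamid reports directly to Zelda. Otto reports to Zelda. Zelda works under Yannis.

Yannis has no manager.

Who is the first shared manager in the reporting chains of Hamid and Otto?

Hamid's chain of managers is Zelda, Yannis. Otto's chain of managers is Zelda, Yannis. The first manager that appears in both chains is Zelda.

Zelda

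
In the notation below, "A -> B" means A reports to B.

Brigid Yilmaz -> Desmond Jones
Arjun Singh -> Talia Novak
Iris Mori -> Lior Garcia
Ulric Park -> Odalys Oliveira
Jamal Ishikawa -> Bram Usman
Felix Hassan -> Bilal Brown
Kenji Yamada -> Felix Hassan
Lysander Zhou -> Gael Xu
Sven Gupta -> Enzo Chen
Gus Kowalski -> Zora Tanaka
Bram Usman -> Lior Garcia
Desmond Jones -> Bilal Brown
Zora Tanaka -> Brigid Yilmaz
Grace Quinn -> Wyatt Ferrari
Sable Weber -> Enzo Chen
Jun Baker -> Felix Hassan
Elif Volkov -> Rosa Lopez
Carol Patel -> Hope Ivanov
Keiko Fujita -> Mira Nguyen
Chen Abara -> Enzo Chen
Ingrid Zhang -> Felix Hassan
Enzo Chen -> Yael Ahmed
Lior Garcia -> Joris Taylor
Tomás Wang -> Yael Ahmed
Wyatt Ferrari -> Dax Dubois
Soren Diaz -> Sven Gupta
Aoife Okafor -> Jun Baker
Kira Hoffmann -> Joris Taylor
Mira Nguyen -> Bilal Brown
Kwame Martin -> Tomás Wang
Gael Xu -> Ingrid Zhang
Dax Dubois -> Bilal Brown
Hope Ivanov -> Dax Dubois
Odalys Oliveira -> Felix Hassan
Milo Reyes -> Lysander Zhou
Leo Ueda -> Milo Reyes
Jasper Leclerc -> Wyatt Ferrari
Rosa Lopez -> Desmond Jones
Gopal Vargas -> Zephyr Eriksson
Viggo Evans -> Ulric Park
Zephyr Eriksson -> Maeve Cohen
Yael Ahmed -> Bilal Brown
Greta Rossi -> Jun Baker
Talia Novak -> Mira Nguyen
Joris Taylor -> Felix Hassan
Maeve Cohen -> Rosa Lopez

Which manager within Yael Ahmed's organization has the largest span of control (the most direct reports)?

Direct-report counts within Yael Ahmed's organization: Yael Ahmed has 2; Tomás Wang has 1; Enzo Chen has 3; Sven Gupta has 1. The largest is 3, held by Enzo Chen.

Enzo Chen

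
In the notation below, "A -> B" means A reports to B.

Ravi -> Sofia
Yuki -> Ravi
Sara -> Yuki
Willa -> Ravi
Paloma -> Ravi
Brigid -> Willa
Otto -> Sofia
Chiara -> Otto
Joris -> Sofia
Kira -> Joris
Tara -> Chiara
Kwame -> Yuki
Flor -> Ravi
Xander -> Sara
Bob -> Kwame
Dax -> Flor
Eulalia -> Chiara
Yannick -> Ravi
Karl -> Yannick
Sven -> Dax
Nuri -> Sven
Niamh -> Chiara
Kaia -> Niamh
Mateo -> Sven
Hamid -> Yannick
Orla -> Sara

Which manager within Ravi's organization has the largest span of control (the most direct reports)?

Direct-report counts within Ravi's organization: Ravi has 5; Yannick has 2; Flor has 1; Dax has 1; Sven has 2; Willa has 1; Yuki has 2; Kwame has 1; Sara has 2. The largest is 5, held by Ravi.

Ravi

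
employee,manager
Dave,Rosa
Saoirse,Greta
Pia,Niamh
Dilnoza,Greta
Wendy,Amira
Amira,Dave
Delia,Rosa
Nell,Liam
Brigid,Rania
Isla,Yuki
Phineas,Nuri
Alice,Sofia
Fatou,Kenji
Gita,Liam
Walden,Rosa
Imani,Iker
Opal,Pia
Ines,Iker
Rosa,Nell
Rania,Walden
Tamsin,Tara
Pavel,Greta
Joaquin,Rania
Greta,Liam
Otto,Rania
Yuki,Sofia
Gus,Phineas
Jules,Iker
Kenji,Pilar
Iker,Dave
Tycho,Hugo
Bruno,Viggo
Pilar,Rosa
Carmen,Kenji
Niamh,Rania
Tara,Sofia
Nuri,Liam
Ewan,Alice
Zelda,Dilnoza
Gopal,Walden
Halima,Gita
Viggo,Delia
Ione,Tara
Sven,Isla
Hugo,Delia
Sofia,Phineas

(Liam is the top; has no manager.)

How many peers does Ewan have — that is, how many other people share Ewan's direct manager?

0

Ewan reports to Alice, and Alice has no other direct reports. Ewan has 0 peers.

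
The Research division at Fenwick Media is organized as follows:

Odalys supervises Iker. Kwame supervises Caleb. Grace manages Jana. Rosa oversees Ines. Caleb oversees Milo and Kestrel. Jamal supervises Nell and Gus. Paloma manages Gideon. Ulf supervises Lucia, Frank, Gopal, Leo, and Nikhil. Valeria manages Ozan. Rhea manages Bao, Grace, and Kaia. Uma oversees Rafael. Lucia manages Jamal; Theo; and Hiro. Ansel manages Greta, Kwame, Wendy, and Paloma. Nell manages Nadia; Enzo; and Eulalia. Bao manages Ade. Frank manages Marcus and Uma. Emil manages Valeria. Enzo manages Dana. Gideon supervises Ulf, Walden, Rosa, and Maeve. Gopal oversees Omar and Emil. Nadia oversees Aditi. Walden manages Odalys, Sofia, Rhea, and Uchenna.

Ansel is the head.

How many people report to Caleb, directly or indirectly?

Caleb directly manages Milo, Kestrel. Milo has no reports. Kestrel has no reports. So Caleb's organization is 2 direct reports plus everyone under them: 1 + 1 = 2.

2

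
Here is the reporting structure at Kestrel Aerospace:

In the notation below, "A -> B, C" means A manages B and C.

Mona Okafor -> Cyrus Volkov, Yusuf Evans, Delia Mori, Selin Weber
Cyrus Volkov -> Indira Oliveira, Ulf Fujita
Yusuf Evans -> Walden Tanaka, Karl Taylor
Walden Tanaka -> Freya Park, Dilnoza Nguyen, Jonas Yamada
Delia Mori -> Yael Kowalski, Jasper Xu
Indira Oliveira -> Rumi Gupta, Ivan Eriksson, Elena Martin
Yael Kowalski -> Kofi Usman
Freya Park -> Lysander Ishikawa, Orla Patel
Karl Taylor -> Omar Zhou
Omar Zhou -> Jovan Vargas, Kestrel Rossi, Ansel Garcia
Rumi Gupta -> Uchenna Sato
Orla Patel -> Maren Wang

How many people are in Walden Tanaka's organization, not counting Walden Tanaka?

6

Walden Tanaka directly manages Freya Park, Dilnoza Nguyen, Jonas Yamada. Under Freya Park: Orla Patel, Maren Wang, Lysander Ishikawa (3). Dilnoza Nguyen has no reports. Jonas Yamada has no reports. So Walden Tanaka's organization is 3 direct reports plus everyone under them: 4 + 1 + 1 = 6.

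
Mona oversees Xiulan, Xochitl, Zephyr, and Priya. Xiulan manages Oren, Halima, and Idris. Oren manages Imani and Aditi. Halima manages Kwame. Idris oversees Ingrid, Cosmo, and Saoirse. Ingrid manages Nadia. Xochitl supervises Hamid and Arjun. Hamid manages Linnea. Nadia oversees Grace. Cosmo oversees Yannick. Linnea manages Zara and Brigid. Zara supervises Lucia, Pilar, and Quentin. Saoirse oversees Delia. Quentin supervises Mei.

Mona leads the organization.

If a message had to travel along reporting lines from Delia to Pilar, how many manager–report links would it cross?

Delia is 4 levels below Mona, and Pilar is 5 levels below Mona (their lowest common manager). The shortest path runs up from Delia to Mona and back down to Pilar: 4 + 5 = 9 links.

9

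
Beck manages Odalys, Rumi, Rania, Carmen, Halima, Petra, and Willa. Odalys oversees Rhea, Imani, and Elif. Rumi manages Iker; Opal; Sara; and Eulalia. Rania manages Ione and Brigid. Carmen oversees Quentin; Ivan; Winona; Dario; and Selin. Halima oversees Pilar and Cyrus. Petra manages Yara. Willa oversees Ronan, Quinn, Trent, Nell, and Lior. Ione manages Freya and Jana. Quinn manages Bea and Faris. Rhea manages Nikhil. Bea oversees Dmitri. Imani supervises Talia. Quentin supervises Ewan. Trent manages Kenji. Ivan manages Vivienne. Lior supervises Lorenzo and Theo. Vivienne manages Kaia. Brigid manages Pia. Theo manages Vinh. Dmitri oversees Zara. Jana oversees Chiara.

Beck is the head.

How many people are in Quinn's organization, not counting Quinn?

4

Quinn directly manages Bea, Faris. Under Bea: Dmitri, Zara (2). Faris has no reports. So Quinn's organization is 2 direct reports plus everyone under them: 3 + 1 = 4.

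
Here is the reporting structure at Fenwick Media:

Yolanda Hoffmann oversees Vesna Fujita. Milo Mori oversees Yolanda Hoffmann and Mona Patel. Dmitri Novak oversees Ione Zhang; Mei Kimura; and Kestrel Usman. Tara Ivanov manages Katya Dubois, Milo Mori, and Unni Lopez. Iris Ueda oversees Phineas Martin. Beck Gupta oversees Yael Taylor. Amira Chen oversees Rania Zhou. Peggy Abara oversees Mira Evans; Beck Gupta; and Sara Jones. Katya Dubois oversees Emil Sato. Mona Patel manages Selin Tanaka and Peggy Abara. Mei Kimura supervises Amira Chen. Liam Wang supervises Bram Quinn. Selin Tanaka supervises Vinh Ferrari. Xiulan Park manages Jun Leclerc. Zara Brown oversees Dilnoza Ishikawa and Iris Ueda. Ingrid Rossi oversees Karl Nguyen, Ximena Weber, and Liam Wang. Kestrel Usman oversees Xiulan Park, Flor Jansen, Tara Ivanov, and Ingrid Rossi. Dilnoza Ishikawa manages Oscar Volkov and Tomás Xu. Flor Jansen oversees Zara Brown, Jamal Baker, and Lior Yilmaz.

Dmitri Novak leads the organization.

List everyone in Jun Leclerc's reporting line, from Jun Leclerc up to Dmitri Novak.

Jun Leclerc -> Xiulan Park -> Kestrel Usman -> Dmitri Novak

Jun Leclerc reports to Xiulan Park. Xiulan Park reports to Kestrel Usman. Kestrel Usman reports to Dmitri Novak. Dmitri Novak is at the top.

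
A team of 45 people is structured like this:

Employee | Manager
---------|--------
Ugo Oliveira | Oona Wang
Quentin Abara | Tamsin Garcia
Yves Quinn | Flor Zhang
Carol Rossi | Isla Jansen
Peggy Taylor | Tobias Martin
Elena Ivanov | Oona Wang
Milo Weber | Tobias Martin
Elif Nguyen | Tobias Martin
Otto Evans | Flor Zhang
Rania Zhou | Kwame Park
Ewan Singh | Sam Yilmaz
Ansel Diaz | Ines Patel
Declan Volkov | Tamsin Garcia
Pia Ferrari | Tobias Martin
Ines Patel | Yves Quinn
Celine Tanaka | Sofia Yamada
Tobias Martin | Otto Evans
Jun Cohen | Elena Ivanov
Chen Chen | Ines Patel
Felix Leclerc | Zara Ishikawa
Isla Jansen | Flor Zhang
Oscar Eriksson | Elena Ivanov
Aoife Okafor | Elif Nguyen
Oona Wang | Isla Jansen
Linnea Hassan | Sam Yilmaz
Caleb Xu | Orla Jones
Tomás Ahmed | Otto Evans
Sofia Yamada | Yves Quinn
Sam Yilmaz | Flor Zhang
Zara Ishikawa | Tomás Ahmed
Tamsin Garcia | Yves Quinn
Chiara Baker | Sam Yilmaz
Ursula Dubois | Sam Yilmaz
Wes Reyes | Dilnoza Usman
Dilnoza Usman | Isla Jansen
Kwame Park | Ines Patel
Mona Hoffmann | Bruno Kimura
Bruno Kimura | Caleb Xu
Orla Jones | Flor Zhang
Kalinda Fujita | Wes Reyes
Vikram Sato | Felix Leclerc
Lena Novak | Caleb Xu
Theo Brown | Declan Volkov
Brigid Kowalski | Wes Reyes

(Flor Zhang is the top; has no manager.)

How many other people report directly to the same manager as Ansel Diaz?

Ansel Diaz reports to Ines Patel. Ines Patel's other direct reports are Chen Chen, Kwame Park — 2 peers.

2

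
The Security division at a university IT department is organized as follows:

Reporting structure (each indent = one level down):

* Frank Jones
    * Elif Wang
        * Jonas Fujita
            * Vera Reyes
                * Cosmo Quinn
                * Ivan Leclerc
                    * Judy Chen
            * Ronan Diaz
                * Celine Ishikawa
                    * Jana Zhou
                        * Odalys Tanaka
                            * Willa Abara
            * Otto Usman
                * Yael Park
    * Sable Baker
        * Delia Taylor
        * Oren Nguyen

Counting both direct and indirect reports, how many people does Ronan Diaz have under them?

4

Ronan Diaz directly manages Celine Ishikawa. Under Celine Ishikawa: Jana Zhou, Odalys Tanaka, Willa Abara (3). That's 4 in total.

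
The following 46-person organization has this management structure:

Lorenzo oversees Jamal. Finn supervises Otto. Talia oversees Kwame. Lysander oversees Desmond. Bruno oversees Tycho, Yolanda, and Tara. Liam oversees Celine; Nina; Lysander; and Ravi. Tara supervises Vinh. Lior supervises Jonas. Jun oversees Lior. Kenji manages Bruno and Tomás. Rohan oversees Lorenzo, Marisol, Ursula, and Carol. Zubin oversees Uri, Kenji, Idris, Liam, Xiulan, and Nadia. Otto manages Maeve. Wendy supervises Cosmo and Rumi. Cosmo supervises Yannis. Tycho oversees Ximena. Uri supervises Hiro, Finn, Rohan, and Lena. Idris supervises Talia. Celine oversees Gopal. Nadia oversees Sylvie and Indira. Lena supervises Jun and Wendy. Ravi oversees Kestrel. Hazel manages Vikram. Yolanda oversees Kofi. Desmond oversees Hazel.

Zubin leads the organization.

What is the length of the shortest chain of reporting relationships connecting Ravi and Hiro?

Ravi is 2 levels below Zubin, and Hiro is 2 levels below Zubin (their lowest common manager). The shortest path runs up from Ravi to Zubin and back down to Hiro: 2 + 2 = 4 links.

4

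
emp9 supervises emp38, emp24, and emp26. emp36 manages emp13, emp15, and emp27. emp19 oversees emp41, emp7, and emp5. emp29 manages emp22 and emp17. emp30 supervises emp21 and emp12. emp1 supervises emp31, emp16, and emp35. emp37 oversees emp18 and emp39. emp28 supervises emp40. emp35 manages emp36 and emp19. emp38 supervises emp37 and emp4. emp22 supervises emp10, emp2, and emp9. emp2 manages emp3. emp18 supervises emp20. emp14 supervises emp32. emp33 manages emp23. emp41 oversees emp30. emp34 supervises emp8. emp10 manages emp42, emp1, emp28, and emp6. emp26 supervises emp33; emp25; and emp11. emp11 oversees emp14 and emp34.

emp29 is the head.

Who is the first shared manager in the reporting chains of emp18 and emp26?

emp9

emp18's chain of managers is emp37, emp38, emp9, emp22, emp29. emp26's chain of managers is emp9, emp22, emp29. The first manager that appears in both chains is emp9.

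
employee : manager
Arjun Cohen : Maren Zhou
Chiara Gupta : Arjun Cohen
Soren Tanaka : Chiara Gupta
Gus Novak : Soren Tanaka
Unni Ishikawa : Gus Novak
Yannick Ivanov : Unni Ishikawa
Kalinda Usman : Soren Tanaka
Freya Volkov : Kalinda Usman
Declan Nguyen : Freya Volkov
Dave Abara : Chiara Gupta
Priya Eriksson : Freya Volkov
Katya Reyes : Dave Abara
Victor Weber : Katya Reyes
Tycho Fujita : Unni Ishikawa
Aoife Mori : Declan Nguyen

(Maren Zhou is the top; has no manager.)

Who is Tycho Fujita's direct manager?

Tycho Fujita reports directly to Unni Ishikawa.

Unni Ishikawa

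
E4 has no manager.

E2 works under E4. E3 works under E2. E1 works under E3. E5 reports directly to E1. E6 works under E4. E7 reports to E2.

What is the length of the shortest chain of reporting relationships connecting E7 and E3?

E7 is 1 level below E2, and E3 is 1 level below E2 (their lowest common manager). The shortest path runs up from E7 to E2 and back down to E3: 1 + 1 = 2 links.

2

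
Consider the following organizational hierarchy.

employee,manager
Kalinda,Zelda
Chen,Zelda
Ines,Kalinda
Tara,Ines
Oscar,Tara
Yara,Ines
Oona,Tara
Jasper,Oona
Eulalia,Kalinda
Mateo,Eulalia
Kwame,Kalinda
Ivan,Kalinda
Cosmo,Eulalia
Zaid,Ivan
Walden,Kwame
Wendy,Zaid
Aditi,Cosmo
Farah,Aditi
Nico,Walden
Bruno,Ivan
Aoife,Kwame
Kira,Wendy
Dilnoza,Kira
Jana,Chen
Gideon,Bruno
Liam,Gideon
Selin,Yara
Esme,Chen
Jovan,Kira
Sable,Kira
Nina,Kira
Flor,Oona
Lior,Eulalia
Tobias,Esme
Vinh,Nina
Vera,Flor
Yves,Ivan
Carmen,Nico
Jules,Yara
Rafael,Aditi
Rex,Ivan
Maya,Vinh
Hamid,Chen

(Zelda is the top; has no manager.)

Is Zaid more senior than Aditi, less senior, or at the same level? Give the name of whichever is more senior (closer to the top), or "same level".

Zaid

Zaid is 3 levels below Zelda; Aditi is 4. Zaid is higher.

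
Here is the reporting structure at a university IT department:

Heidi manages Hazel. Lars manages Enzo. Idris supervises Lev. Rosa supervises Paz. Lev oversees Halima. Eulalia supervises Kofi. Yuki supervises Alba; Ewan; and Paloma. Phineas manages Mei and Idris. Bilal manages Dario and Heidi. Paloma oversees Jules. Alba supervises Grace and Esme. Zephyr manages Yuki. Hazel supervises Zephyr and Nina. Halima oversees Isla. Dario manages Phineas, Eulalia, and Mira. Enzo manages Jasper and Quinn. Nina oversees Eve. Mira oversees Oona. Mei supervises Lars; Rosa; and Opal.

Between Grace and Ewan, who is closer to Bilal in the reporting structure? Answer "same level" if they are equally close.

Grace is 6 levels below Bilal; Ewan is 5. Ewan is higher.

Ewan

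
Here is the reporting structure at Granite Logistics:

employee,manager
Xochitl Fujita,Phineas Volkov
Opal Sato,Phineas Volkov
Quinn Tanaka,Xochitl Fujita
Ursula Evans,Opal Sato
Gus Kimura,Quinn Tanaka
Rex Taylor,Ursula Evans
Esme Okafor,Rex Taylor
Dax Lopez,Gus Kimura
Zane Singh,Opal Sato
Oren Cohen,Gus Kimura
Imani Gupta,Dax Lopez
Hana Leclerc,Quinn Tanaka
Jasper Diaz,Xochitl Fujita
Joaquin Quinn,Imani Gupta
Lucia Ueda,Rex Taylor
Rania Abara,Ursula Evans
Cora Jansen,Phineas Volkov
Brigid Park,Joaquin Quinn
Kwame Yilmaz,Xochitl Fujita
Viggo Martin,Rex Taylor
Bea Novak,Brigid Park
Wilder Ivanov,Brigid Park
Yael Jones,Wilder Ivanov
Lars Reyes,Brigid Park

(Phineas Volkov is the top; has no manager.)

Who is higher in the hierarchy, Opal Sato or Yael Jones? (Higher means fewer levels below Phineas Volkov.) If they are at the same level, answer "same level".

Opal Sato

Opal Sato is 1 level below Phineas Volkov; Yael Jones is 9. Opal Sato is higher.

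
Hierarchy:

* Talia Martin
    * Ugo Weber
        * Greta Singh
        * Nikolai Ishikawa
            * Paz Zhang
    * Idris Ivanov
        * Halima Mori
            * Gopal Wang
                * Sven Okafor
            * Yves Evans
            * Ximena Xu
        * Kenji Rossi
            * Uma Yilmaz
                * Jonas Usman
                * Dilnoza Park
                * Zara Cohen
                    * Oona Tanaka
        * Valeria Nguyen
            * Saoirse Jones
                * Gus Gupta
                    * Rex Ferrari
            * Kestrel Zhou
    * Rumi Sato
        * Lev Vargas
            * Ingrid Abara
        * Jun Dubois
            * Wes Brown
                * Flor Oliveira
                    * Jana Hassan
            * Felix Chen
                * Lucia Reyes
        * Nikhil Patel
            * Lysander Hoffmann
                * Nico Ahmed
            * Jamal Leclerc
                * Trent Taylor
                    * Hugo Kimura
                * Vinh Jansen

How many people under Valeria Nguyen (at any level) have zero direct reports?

The people in Valeria Nguyen's organization with no one reporting to them are Kestrel Zhou, Rex Ferrari. That is 2.

2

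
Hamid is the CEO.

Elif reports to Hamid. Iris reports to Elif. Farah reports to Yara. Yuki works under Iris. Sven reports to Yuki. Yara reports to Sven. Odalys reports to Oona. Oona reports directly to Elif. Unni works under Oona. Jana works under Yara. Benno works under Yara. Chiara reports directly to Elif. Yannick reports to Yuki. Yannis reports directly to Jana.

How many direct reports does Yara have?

Yara directly manages Farah, Jana, Benno. That is 3 direct reports.

3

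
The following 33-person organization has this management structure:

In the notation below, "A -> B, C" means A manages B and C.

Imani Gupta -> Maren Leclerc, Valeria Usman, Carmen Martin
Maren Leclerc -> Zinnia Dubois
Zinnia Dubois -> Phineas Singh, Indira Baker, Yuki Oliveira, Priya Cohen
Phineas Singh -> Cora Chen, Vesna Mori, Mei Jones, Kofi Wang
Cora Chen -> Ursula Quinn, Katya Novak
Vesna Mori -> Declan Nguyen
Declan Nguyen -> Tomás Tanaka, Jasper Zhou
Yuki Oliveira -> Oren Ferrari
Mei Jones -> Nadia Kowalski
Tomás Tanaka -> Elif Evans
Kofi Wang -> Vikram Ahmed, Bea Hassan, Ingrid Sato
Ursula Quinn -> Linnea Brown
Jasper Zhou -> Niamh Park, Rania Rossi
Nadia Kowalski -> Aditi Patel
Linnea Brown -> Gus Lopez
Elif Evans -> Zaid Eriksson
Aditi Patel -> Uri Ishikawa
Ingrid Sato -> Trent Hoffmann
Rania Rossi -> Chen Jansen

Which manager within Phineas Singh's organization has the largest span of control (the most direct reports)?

Direct-report counts within Phineas Singh's organization: Phineas Singh has 4; Kofi Wang has 3; Ingrid Sato has 1; Mei Jones has 1; Nadia Kowalski has 1; Aditi Patel has 1; Vesna Mori has 1; Declan Nguyen has 2; Jasper Zhou has 2; Rania Rossi has 1; Tomás Tanaka has 1; Elif Evans has 1; Cora Chen has 2; Ursula Quinn has 1; Linnea Brown has 1. The largest is 4, held by Phineas Singh.

Phineas Singh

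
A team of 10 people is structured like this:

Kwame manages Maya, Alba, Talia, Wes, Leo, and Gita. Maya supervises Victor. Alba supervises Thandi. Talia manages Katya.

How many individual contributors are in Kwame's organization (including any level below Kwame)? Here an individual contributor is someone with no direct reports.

The people in Kwame's organization with no one reporting to them are Gita, Leo, Wes, Katya, Thandi, Victor. That is 6.

6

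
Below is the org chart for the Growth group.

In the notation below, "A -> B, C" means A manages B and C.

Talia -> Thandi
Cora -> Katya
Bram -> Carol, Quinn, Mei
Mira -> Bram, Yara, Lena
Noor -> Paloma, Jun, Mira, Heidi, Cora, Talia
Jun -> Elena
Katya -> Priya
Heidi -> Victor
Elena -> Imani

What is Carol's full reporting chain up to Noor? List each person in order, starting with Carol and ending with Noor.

Carol reports to Bram. Bram reports to Mira. Mira reports to Noor. Noor is at the top.

Carol -> Bram -> Mira -> Noor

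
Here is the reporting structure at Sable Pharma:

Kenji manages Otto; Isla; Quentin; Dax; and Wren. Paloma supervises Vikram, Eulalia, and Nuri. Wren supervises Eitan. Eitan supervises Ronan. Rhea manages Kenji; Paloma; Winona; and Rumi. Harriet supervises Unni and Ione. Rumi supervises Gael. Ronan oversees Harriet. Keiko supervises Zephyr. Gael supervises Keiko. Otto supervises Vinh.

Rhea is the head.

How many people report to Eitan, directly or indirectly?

Eitan directly manages Ronan. Under Ronan: Harriet, Ione, Unni (3). That's 4 in total.

4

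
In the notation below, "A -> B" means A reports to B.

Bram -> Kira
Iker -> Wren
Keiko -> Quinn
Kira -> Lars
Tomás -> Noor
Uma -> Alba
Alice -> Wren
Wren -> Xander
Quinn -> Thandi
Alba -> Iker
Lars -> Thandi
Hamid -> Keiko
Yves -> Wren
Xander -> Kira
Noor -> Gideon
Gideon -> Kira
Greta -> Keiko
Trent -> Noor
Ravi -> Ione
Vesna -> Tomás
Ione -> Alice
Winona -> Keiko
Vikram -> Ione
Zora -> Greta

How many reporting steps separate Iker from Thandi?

5

Chain from Iker up to Thandi: Iker → Wren → Xander → Kira → Lars → Thandi. That is 5 steps up, so Iker is 5 levels below Thandi.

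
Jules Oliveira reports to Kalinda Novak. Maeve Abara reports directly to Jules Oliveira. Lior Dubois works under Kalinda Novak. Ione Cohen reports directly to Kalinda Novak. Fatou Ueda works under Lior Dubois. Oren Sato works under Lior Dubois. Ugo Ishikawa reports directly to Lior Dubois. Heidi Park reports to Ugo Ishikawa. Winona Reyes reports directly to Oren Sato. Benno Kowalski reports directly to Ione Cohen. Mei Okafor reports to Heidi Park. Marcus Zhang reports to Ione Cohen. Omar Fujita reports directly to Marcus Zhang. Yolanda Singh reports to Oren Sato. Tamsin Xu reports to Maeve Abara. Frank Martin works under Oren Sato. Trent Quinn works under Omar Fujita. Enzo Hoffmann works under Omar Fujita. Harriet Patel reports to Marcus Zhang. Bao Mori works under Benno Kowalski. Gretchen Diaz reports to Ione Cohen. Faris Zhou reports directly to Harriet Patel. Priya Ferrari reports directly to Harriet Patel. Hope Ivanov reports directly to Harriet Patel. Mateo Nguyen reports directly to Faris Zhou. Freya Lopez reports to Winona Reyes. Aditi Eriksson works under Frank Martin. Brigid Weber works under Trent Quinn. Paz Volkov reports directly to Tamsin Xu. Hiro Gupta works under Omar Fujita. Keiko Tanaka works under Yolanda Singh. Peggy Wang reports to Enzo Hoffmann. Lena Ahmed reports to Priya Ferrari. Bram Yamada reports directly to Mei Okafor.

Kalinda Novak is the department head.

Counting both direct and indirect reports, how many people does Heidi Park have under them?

2

Heidi Park directly manages Mei Okafor. Under Mei Okafor: Bram Yamada (1). That's 2 in total.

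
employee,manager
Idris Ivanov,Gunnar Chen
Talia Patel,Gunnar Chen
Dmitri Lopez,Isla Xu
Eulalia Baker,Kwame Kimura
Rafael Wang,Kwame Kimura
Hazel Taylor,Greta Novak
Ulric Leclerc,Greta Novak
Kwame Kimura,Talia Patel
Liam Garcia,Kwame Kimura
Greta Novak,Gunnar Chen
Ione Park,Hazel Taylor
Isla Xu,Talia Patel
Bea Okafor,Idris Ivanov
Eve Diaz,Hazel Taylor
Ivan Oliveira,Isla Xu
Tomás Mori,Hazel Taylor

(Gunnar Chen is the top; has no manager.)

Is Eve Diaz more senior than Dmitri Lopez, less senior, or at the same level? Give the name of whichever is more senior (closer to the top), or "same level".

same level

Both Eve Diaz and Dmitri Lopez are 3 levels below Gunnar Chen.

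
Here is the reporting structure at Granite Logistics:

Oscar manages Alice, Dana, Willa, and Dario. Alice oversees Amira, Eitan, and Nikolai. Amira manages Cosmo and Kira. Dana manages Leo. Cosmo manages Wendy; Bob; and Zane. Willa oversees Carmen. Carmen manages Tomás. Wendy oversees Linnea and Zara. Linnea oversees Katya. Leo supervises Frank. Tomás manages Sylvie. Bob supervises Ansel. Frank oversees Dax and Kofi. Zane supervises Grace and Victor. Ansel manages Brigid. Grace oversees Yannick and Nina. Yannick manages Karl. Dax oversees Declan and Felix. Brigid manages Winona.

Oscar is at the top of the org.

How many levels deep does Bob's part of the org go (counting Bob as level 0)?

The longest chain under Bob runs Bob → Ansel → Brigid → Winona, which is 3 levels below Bob.

3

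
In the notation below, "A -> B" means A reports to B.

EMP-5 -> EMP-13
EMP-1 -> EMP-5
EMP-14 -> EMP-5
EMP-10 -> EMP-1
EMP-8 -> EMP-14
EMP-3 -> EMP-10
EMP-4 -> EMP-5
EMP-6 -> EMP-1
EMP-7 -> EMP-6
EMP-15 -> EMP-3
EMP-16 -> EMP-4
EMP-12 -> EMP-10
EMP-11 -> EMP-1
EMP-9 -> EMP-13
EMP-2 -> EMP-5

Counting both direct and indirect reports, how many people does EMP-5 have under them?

EMP-5 directly manages EMP-1, EMP-14, EMP-4, EMP-2. Under EMP-1: EMP-11, EMP-6, EMP-7, EMP-10, EMP-12, EMP-3, EMP-15 (7). Under EMP-14: EMP-8 (1). Under EMP-4: EMP-16 (1). EMP-2 has no reports. So EMP-5's organization is 4 direct reports plus everyone under them: 8 + 2 + 2 + 1 = 13.

13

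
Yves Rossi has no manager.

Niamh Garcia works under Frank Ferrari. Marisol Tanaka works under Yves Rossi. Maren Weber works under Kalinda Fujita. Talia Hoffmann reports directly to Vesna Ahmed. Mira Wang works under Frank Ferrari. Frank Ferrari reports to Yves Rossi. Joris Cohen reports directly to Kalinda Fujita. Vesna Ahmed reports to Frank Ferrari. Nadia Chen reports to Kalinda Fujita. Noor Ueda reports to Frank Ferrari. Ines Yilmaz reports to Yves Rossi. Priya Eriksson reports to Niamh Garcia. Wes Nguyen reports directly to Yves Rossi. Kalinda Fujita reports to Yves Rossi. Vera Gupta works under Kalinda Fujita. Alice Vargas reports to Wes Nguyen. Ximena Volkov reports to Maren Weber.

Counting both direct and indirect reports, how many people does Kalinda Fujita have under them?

Kalinda Fujita directly manages Maren Weber, Joris Cohen, Vera Gupta, Nadia Chen. Under Maren Weber: Ximena Volkov (1). Joris Cohen has no reports. Vera Gupta has no reports. Nadia Chen has no reports. So Kalinda Fujita's organization is 4 direct reports plus everyone under them: 2 + 1 + 1 + 1 = 5.

5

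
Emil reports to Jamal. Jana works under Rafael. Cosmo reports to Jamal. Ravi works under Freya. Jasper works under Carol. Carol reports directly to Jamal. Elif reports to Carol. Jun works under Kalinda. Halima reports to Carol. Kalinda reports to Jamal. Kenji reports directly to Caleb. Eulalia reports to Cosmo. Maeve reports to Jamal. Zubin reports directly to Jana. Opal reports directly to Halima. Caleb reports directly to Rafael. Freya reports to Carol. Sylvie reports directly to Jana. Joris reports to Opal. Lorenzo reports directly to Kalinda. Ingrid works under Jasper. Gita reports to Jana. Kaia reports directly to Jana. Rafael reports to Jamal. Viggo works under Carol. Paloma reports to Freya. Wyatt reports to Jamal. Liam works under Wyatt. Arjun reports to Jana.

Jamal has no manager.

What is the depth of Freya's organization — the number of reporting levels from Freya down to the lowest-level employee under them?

The longest chain under Freya runs Freya → Paloma, which is 1 level below Freya.

1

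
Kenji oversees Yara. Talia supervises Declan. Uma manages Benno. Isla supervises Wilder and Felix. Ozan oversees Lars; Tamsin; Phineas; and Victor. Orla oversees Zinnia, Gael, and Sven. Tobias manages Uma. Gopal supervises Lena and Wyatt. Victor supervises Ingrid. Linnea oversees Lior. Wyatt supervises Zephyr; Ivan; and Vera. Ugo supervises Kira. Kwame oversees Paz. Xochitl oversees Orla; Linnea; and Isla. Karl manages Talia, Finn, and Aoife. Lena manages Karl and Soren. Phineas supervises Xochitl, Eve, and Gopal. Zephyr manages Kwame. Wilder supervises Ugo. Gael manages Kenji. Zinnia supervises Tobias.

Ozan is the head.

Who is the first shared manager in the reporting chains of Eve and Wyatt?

Phineas

Eve's chain of managers is Phineas, Ozan. Wyatt's chain of managers is Gopal, Phineas, Ozan. The first manager that appears in both chains is Phineas.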